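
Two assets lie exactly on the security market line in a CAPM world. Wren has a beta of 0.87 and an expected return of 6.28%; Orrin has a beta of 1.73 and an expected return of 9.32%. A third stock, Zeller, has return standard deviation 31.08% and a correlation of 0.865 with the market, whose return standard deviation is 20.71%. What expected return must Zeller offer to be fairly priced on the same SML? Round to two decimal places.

MRP = (9.32% − 6.28%) / (1.73 − 0.87) = 3.5349%
R_f = 6.28% − 0.87 × 3.5349% = 3.2046%
β_Zeller = ρ·σ_i/σ_m = 0.865 × 31.08 / 20.71 = 1.2981
E(R_Zeller) = R_f + β × MRP = 3.2046% + 1.2981 × 3.5349% = 7.79%

7.79%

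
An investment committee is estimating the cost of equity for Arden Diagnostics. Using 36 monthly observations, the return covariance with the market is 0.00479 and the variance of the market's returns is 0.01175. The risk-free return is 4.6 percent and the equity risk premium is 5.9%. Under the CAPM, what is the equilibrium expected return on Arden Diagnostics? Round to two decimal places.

β = Cov(R_i, R_m) / Var(R_m) = 0.00479 / 0.01175 = 0.4077
E(R) = R_f + β × MRP = 4.6% + 0.4077 × 5.9% = 7.01%

7.01%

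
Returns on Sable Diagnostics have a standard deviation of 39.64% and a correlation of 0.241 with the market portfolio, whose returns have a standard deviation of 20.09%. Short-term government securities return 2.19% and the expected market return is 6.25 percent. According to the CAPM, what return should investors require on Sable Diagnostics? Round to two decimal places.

β = ρ × σ_i / σ_m = 0.241 × 39.64% / 20.09% = 0.4755
MRP = 6.25% − 2.19% = 4.06%
E(R) = 2.19% + 0.4755 × 4.06% = 4.12%

4.12%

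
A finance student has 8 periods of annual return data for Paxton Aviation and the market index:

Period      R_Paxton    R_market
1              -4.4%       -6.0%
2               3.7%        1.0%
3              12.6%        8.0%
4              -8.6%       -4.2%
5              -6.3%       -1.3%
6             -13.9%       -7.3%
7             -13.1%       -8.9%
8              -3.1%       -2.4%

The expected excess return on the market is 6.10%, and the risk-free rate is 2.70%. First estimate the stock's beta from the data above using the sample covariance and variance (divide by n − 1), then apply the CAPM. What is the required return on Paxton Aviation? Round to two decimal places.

Mean R_i = (-4.4 + 3.7 + 12.6 − 8.6 − 6.3 − 13.9 − 13.1 − 3.1) / 8 = -4.1375%
Mean R_m = (-6.0 + 1.0 + 8.0 − 4.2 − 1.3 − 7.3 − 8.9 − 2.4) / 8 = -2.6375%
Σ(R_i − R̄_i)(R_m − R̄_m) = 313.4088  ⇒  Cov = 313.4088 / 7 = 44.7727
Σ(R_m − R̄_m)² = 202.9388  ⇒  Var(R_m) = 202.9388 / 7 = 28.9913
β = Cov / Var(R_m) = 44.7727 / 28.9913 = 1.5443
E(R) = R_f + β × MRP = 2.70% + 1.5443 × 6.10% = 12.12%

12.12%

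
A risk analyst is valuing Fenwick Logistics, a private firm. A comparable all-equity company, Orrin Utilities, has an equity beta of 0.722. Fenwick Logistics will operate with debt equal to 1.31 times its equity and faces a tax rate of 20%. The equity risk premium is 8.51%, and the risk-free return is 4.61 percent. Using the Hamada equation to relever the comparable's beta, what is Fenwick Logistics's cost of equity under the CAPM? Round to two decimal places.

β_L = β_U × [1 + (1 − t)(D/E)] = 0.722 × [1 + (1 − 0.20) × 1.31]
    = 0.722 × [1 + 0.80 × 1.31] = 0.722 × 2.0480 = 1.4787
E(R) = R_f + β_L × MRP = 4.61% + 1.4787 × 8.51% = 17.19%

17.19%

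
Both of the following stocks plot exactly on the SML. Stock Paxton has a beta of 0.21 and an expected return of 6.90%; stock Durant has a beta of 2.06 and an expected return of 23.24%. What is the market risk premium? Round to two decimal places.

8.83%

Both satisfy E(R) = R_f + β·MRP, so the slope of the SML is
MRP = (23.24% − 6.90%) / (2.06 − 0.21) = 16.34% / 1.85 = 8.8324%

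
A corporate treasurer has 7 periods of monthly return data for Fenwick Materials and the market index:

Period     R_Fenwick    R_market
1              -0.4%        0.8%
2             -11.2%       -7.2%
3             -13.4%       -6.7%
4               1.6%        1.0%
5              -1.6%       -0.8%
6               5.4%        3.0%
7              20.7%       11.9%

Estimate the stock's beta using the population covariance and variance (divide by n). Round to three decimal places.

Mean R_i = (-0.4 − 11.2 − 13.4 + 1.6 − 1.6 + 5.4 + 20.7) / 7 = 0.1571%
Mean R_m = (0.8 − 7.2 − 6.7 + 1.0 − 0.8 + 3.0 + 11.9) / 7 = 0.2857%
Σ(R_i − R̄_i)(R_m − R̄_m) = 435.1957  ⇒  Cov = 435.1957 / 7 = 62.1708
Σ(R_m − R̄_m)² = 249.0486  ⇒  Var(R_m) = 249.0486 / 7 = 35.5784
β = Cov / Var(R_m) = 62.1708 / 35.5784 = 1.7474

1.747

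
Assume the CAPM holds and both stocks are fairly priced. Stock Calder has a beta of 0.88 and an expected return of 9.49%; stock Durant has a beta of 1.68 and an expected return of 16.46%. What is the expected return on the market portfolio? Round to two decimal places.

Both satisfy E(R) = R_f + β·MRP, so the slope of the SML is
MRP = (16.46% − 9.49%) / (1.68 − 0.88) = 6.97% / 0.80 = 8.7125%
R_f = E(R_Calder) − β_Calder·MRP = 9.49% − 0.88 × 8.7125% = 1.8230%
E(R_m) = R_f + MRP = 1.8230% + 8.7125% = 10.54%

10.54%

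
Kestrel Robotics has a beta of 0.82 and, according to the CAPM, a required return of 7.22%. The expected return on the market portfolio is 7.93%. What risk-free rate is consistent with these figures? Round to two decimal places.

E(R) = R_f + β(E(R_m) − R_f) = R_f(1 − β) + β·E(R_m)
7.22% = R_f × (1 − 0.82) + 0.82 × 7.93%
7.22% = R_f × 0.18 + 6.5026%
R_f = (7.22% − 6.5026%) / 0.18 = 3.99%

3.99%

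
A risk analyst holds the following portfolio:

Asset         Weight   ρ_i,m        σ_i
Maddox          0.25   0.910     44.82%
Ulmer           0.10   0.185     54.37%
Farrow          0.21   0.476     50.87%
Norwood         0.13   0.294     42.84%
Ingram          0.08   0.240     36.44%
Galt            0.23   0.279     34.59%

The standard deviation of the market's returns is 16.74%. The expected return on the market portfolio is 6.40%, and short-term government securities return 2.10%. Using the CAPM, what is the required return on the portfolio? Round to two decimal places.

β_Maddox = 0.910 × 44.82% / 16.74% = 2.4365
β_Ulmer = 0.185 × 54.37% / 16.74% = 0.6009
β_Farrow = 0.476 × 50.87% / 16.74% = 1.4465
β_Norwood = 0.294 × 42.84% / 16.74% = 0.7524
β_Ingram = 0.240 × 36.44% / 16.74% = 0.5224
β_Galt = 0.279 × 34.59% / 16.74% = 0.5765
β_P = Σ w_i β_i = 0.25×2.4365 + 0.10×0.6009 + 0.21×1.4465 + 0.13×0.7524 + 0.08×0.5224 + 0.23×0.5765 = 1.2452
MRP = 6.40% − 2.10% = 4.30%
E(R_P) = R_f + β_P × MRP = 2.10% + 1.2452 × 4.30% = 7.45%

7.45%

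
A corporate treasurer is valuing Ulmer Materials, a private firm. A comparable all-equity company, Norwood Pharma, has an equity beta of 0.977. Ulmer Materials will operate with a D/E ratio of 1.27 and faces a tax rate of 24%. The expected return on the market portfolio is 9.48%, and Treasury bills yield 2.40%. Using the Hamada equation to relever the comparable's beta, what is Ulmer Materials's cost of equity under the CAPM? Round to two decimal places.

β_L = β_U × [1 + (1 − t)(D/E)] = 0.977 × [1 + (1 − 0.24) × 1.27]
    = 0.977 × [1 + 0.76 × 1.27] = 0.977 × 1.9652 = 1.9200
MRP = 9.48% − 2.40% = 7.08%
E(R) = R_f + β_L × MRP = 2.40% + 1.9200 × 7.08% = 15.99%

15.99%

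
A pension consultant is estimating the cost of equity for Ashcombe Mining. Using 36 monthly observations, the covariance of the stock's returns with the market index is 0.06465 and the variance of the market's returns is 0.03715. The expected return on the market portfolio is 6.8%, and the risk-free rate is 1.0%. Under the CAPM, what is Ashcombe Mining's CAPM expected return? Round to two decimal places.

β = Cov(R_i, R_m) / Var(R_m) = 0.06465 / 0.03715 = 1.7402
MRP = 6.8% − 1.0% = 5.80%
E(R) = R_f + β × MRP = 1.0% + 1.7402 × 5.8% = 11.09%

11.09%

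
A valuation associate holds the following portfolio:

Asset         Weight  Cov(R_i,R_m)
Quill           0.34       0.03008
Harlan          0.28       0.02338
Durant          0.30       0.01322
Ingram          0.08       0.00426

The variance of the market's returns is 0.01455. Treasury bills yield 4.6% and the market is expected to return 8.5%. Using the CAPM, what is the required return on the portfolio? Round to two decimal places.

β_Quill = 0.03008 / 0.01455 = 2.0674
β_Harlan = 0.02338 / 0.01455 = 1.6069
β_Durant = 0.01322 / 0.01455 = 0.9086
β_Ingram = 0.00426 / 0.01455 = 0.2928
β_P = Σ w_i β_i = 0.34×2.0674 + 0.28×1.6069 + 0.30×0.9086 + 0.08×0.2928 = 1.4489
MRP = 8.5% − 4.6% = 3.90%
E(R_P) = R_f + β_P × MRP = 4.6% + 1.4489 × 3.9% = 10.25%

10.25%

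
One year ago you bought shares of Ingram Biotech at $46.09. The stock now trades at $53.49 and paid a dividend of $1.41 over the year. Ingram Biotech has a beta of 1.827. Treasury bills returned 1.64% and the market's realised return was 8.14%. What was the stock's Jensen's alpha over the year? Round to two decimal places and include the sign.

Realised HPR = (P1 + D1 − P0) / P0 = (53.49 + 1.41 − 46.09) / 46.09 = 8.81 / 46.09 = 19.1148%
MRP = 8.14% − 1.64% = 6.50%
CAPM required = R_f + β·MRP = 1.64% + 1.827 × 6.50% = 13.51550%
α = realised − required = 19.1148% − 13.51550% = +5.60%

+5.60%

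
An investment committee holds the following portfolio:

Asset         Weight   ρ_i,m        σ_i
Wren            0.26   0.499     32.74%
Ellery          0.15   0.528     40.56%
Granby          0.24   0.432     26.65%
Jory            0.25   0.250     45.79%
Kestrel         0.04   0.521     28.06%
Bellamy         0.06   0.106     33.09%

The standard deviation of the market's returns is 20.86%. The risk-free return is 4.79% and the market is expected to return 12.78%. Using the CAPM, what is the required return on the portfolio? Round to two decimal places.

10.11%

β_Wren = 0.499 × 32.74% / 20.86% = 0.7832
β_Ellery = 0.528 × 40.56% / 20.86% = 1.0266
β_Granby = 0.432 × 26.65% / 20.86% = 0.5519
β_Jory = 0.250 × 45.79% / 20.86% = 0.5488
β_Kestrel = 0.521 × 28.06% / 20.86% = 0.7008
β_Bellamy = 0.106 × 33.09% / 20.86% = 0.1681
β_P = Σ w_i β_i = 0.26×0.7832 + 0.15×1.0266 + 0.24×0.5519 + 0.25×0.5488 + 0.04×0.7008 + 0.06×0.1681 = 0.6654
MRP = 12.78% − 4.79% = 7.99%
E(R_P) = R_f + β_P × MRP = 4.79% + 0.6654 × 7.99% = 10.11%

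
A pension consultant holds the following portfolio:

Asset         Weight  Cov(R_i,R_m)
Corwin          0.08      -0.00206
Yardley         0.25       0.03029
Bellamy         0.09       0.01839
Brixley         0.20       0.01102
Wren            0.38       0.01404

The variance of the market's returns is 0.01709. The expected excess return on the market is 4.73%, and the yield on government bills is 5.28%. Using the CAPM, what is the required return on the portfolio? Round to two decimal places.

β_Corwin = -0.00206 / 0.01709 = -0.1205
β_Yardley = 0.03029 / 0.01709 = 1.7724
β_Bellamy = 0.01839 / 0.01709 = 1.0761
β_Brixley = 0.01102 / 0.01709 = 0.6448
β_Wren = 0.01404 / 0.01709 = 0.8215
β_P = Σ w_i β_i = 0.08×-0.1205 + 0.25×1.7724 + 0.09×1.0761 + 0.20×0.6448 + 0.38×0.8215 = 0.9714
E(R_P) = R_f + β_P × MRP = 5.28% + 0.9714 × 4.73% = 9.87%

9.87%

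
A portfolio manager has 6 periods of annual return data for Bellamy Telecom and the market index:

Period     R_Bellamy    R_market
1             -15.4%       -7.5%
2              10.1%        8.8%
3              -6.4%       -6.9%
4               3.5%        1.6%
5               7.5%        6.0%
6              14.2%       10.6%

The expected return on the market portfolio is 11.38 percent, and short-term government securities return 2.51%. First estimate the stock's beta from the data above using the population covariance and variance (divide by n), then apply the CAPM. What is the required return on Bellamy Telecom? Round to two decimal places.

Mean R_i = (-15.4 + 10.1 − 6.4 + 3.5 + 7.5 + 14.2) / 6 = 2.2500%
Mean R_m = (-7.5 + 8.8 − 6.9 + 1.6 + 6.0 + 10.6) / 6 = 2.1000%
Σ(R_i − R̄_i)(R_m − R̄_m) = 421.3100  ⇒  Cov = 421.3100 / 6 = 70.2183
Σ(R_m − R̄_m)² = 305.7600  ⇒  Var(R_m) = 305.7600 / 6 = 50.9600
β = Cov / Var(R_m) = 70.2183 / 50.9600 = 1.3779
MRP = 11.38% − 2.51% = 8.87%
E(R) = R_f + β × MRP = 2.51% + 1.3779 × 8.87% = 14.73%

14.73%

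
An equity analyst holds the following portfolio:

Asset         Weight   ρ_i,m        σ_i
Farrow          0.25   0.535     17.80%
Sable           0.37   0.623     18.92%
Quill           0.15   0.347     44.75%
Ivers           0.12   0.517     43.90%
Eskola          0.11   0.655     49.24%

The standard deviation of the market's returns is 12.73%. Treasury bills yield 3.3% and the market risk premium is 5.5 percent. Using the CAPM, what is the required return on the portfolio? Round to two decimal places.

9.93%

β_Farrow = 0.535 × 17.80% / 12.73% = 0.7481
β_Sable = 0.623 × 18.92% / 12.73% = 0.9259
β_Quill = 0.347 × 44.75% / 12.73% = 1.2198
β_Ivers = 0.517 × 43.90% / 12.73% = 1.7829
β_Eskola = 0.655 × 49.24% / 12.73% = 2.5336
β_P = Σ w_i β_i = 0.25×0.7481 + 0.37×0.9259 + 0.15×1.2198 + 0.12×1.7829 + 0.11×2.5336 = 1.2052
E(R_P) = R_f + β_P × MRP = 3.3% + 1.2052 × 5.5% = 9.93%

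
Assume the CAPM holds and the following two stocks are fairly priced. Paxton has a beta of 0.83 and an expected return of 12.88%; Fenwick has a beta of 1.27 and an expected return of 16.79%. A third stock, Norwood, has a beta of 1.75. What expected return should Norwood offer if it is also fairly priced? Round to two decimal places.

MRP (SML slope) = (16.79% − 12.88%) / (1.27 − 0.83) = 3.91% / 0.44 = 8.8864%
R_f (intercept) = 12.88% − 0.83 × 8.8864% = 5.5043%
E(R_Norwood) = R_f + β × MRP = 5.5043% + 1.75 × 8.8864% = 21.06%

21.06%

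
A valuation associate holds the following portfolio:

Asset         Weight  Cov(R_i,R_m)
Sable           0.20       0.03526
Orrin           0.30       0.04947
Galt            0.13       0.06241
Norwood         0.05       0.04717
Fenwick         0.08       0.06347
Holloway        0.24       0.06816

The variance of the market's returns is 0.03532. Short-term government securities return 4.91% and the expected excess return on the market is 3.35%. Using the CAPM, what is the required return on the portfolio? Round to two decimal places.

β_Sable = 0.03526 / 0.03532 = 0.9983
β_Orrin = 0.04947 / 0.03532 = 1.4006
β_Galt = 0.06241 / 0.03532 = 1.7670
β_Norwood = 0.04717 / 0.03532 = 1.3355
β_Fenwick = 0.06347 / 0.03532 = 1.7970
β_Holloway = 0.06816 / 0.03532 = 1.9298
β_P = Σ w_i β_i = 0.20×0.9983 + 0.30×1.4006 + 0.13×1.7670 + 0.05×1.3355 + 0.08×1.7970 + 0.24×1.9298 = 1.5232
E(R_P) = R_f + β_P × MRP = 4.91% + 1.5232 × 3.35% = 10.01%

10.01%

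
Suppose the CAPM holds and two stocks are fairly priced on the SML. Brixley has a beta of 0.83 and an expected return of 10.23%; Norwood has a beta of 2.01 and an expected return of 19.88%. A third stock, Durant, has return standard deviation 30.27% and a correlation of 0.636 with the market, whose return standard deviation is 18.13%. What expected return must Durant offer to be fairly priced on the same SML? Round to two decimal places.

12.13%

MRP = (19.88% − 10.23%) / (2.01 − 0.83) = 8.1780%
R_f = 10.23% − 0.83 × 8.1780% = 3.4423%
β_Durant = ρ·σ_i/σ_m = 0.636 × 30.27 / 18.13 = 1.0619
E(R_Durant) = R_f + β × MRP = 3.4423% + 1.0619 × 8.1780% = 12.13%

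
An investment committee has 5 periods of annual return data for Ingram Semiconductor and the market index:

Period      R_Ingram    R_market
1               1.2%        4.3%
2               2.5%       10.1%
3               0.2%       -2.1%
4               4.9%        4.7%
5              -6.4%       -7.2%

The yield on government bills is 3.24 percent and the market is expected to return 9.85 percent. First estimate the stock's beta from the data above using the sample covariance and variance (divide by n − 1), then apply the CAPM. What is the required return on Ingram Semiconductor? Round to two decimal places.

Mean R_i = (1.2 + 2.5 + 0.2 + 4.9 − 6.4) / 5 = 0.4800%
Mean R_m = (4.3 + 10.1 − 2.1 + 4.7 − 7.2) / 5 = 1.9600%
Σ(R_i − R̄_i)(R_m − R̄_m) = 94.3960  ⇒  Cov = 94.3960 / 4 = 23.5990
Σ(R_m − R̄_m)² = 179.6320  ⇒  Var(R_m) = 179.6320 / 4 = 44.9080
β = Cov / Var(R_m) = 23.5990 / 44.9080 = 0.5255
MRP = 9.85% − 3.24% = 6.61%
E(R) = R_f + β × MRP = 3.24% + 0.5255 × 6.61% = 6.71%

6.71%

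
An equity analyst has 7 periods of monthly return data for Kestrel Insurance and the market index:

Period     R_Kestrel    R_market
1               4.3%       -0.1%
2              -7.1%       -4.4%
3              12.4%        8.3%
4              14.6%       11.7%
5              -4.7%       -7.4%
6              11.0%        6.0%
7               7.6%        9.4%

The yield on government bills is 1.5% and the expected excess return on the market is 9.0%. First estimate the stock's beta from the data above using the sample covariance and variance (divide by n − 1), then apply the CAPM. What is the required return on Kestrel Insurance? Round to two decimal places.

11.15%

Mean R_i = (4.3 − 7.1 + 12.4 + 14.6 − 4.7 + 11.0 + 7.6) / 7 = 5.4429%
Mean R_m = (-0.1 − 4.4 + 8.3 + 11.7 − 7.4 + 6.0 + 9.4) / 7 = 3.3571%
Σ(R_i − R̄_i)(R_m − R̄_m) = 348.8629  ⇒  Cov = 348.8629 / 6 = 58.1438
Σ(R_m − R̄_m)² = 325.3771  ⇒  Var(R_m) = 325.3771 / 6 = 54.2295
β = Cov / Var(R_m) = 58.1438 / 54.2295 = 1.0722
E(R) = R_f + β × MRP = 1.5% + 1.0722 × 9.0% = 11.15%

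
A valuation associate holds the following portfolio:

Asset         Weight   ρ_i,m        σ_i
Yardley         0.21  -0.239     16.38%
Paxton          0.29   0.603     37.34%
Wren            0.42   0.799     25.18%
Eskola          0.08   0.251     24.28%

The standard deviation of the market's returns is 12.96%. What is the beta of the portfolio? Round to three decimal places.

β_Yardley = -0.239 × 16.38% / 12.96% = -0.3021
β_Paxton = 0.603 × 37.34% / 12.96% = 1.7373
β_Wren = 0.799 × 25.18% / 12.96% = 1.5524
β_Eskola = 0.251 × 24.28% / 12.96% = 0.4702
β_P = Σ w_i β_i = 0.21×-0.3021 + 0.29×1.7373 + 0.42×1.5524 + 0.08×0.4702 = 1.1300

1.130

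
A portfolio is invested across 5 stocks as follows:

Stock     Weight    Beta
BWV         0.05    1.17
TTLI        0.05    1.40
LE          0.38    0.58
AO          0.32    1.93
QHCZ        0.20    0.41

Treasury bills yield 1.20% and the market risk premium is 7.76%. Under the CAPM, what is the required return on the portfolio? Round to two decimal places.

β_P = Σ w_i β_i = 0.05×1.17 + 0.05×1.40 + 0.38×0.58 + 0.32×1.93 + 0.20×0.41 = 1.0485
E(R_P) = R_f + β_P × MRP = 1.20% + 1.0485 × 7.76% = 9.34%

9.34%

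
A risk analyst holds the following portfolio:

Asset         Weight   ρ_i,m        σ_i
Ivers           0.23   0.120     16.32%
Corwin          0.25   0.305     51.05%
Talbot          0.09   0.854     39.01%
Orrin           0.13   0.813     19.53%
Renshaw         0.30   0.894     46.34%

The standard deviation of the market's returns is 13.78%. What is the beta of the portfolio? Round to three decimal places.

β_Ivers = 0.120 × 16.32% / 13.78% = 0.1421
β_Corwin = 0.305 × 51.05% / 13.78% = 1.1299
β_Talbot = 0.854 × 39.01% / 13.78% = 2.4176
β_Orrin = 0.813 × 19.53% / 13.78% = 1.1522
β_Renshaw = 0.894 × 46.34% / 13.78% = 3.0064
β_P = Σ w_i β_i = 0.23×0.1421 + 0.25×1.1299 + 0.09×2.4176 + 0.13×1.1522 + 0.30×3.0064 = 1.5844

1.584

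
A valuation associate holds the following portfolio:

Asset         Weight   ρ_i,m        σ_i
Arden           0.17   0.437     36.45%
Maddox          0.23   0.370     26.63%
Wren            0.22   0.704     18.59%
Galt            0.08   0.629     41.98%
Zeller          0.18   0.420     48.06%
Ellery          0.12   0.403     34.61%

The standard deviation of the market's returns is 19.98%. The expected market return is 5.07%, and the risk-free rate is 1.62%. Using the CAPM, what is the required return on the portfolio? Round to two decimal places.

4.26%

β_Arden = 0.437 × 36.45% / 19.98% = 0.7972
β_Maddox = 0.370 × 26.63% / 19.98% = 0.4931
β_Wren = 0.704 × 18.59% / 19.98% = 0.6550
β_Galt = 0.629 × 41.98% / 19.98% = 1.3216
β_Zeller = 0.420 × 48.06% / 19.98% = 1.0103
β_Ellery = 0.403 × 34.61% / 19.98% = 0.6981
β_P = Σ w_i β_i = 0.17×0.7972 + 0.23×0.4931 + 0.22×0.6550 + 0.08×1.3216 + 0.18×1.0103 + 0.12×0.6981 = 0.7644
MRP = 5.07% − 1.62% = 3.45%
E(R_P) = R_f + β_P × MRP = 1.62% + 0.7644 × 3.45% = 4.26%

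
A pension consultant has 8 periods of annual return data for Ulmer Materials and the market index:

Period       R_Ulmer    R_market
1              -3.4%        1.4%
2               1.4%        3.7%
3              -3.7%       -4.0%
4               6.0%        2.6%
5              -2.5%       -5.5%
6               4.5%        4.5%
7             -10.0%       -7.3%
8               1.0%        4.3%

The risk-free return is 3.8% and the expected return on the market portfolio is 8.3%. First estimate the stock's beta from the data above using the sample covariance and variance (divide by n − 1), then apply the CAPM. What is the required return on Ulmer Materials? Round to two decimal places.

Mean R_i = (-3.4 + 1.4 − 3.7 + 6.0 − 2.5 + 4.5 − 10.0 + 1.0) / 8 = -0.8375%
Mean R_m = (1.4 + 3.7 − 4.0 + 2.6 − 5.5 + 4.5 − 7.3 + 4.3) / 8 = -0.0375%
Σ(R_i − R̄_i)(R_m − R̄_m) = 141.8688  ⇒  Cov = 141.8688 / 7 = 20.2670
Σ(R_m − R̄_m)² = 160.6788  ⇒  Var(R_m) = 160.6788 / 7 = 22.9541
β = Cov / Var(R_m) = 20.2670 / 22.9541 = 0.8829
MRP = 8.3% − 3.8% = 4.50%
E(R) = R_f + β × MRP = 3.8% + 0.8829 × 4.5% = 7.77%

7.77%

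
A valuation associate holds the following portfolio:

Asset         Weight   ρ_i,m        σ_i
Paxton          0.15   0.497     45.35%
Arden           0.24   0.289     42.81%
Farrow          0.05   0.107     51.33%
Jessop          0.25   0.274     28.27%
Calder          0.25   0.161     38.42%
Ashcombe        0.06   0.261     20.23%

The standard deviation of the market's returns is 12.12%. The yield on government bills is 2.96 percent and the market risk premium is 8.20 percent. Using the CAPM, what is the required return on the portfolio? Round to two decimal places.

β_Paxton = 0.497 × 45.35% / 12.12% = 1.8596
β_Arden = 0.289 × 42.81% / 12.12% = 1.0208
β_Farrow = 0.107 × 51.33% / 12.12% = 0.4532
β_Jessop = 0.274 × 28.27% / 12.12% = 0.6391
β_Calder = 0.161 × 38.42% / 12.12% = 0.5104
β_Ashcombe = 0.261 × 20.23% / 12.12% = 0.4356
β_P = Σ w_i β_i = 0.15×1.8596 + 0.24×1.0208 + 0.05×0.4532 + 0.25×0.6391 + 0.25×0.5104 + 0.06×0.4356 = 0.8601
E(R_P) = R_f + β_P × MRP = 2.96% + 0.8601 × 8.20% = 10.01%

10.01%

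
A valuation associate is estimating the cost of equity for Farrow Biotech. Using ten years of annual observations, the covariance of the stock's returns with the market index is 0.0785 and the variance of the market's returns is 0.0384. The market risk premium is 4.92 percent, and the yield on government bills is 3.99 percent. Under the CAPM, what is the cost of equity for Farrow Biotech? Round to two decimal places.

β = Cov(R_i, R_m) / Var(R_m) = 0.0785 / 0.0384 = 2.0443
E(R) = R_f + β × MRP = 3.99% + 2.0443 × 4.92% = 14.05%

14.05%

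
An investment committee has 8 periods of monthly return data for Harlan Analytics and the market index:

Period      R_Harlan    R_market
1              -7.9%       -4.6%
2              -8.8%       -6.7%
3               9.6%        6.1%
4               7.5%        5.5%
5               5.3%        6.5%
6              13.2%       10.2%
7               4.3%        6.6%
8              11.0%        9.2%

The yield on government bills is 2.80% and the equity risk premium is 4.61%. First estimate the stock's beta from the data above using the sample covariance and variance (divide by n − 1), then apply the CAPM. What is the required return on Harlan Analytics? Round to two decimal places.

8.76%

Mean R_i = (-7.9 − 8.8 + 9.6 + 7.5 + 5.3 + 13.2 + 4.3 + 11.0) / 8 = 4.2750%
Mean R_m = (-4.6 − 6.7 + 6.1 + 5.5 + 6.5 + 10.2 + 6.6 + 9.2) / 8 = 4.1000%
Σ(R_i − R̄_i)(R_m − R̄_m) = 353.5600  ⇒  Cov = 353.5600 / 7 = 50.5086
Σ(R_m − R̄_m)² = 273.5200  ⇒  Var(R_m) = 273.5200 / 7 = 39.0743
β = Cov / Var(R_m) = 50.5086 / 39.0743 = 1.2926
E(R) = R_f + β × MRP = 2.80% + 1.2926 × 4.61% = 8.76%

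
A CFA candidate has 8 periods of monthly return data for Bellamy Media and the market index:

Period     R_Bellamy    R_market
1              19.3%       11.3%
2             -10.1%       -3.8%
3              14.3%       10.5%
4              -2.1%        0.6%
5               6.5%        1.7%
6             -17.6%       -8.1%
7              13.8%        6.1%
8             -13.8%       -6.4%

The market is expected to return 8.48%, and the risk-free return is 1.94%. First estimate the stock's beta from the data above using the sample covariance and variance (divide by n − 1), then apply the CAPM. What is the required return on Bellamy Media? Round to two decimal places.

14.21%

Mean R_i = (19.3 − 10.1 + 14.3 − 2.1 + 6.5 − 17.6 + 13.8 − 13.8) / 8 = 1.2875%
Mean R_m = (11.3 − 3.8 + 10.5 + 0.6 + 1.7 − 8.1 + 6.1 − 6.4) / 8 = 1.4875%
Σ(R_i − R̄_i)(R_m − R̄_m) = 716.1488  ⇒  Cov = 716.1488 / 7 = 102.3070
Σ(R_m − R̄_m)² = 381.7088  ⇒  Var(R_m) = 381.7088 / 7 = 54.5298
β = Cov / Var(R_m) = 102.3070 / 54.5298 = 1.8762
MRP = 8.48% − 1.94% = 6.54%
E(R) = R_f + β × MRP = 1.94% + 1.8762 × 6.54% = 14.21%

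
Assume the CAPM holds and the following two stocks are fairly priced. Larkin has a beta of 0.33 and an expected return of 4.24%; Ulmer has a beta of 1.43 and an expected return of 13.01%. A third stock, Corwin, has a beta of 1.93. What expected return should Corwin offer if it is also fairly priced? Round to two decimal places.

17.00%

MRP (SML slope) = (13.01% − 4.24%) / (1.43 − 0.33) = 8.77% / 1.10 = 7.9727%
R_f (intercept) = 4.24% − 0.33 × 7.9727% = 1.6090%
E(R_Corwin) = R_f + β × MRP = 1.6090% + 1.93 × 7.9727% = 17.00%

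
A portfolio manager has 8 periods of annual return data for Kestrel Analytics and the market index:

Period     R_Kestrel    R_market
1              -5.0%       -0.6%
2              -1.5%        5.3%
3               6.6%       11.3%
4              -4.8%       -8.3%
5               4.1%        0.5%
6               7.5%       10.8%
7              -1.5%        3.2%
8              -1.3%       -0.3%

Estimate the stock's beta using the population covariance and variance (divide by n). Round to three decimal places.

Mean R_i = (-5.0 − 1.5 + 6.6 − 4.8 + 4.1 + 7.5 − 1.5 − 1.3) / 8 = 0.5125%
Mean R_m = (-0.6 + 5.3 + 11.3 − 8.3 + 0.5 + 10.8 + 3.2 − 0.3) / 8 = 2.7375%
Σ(R_i − R̄_i)(R_m − R̄_m) = 176.8863  ⇒  Cov = 176.8863 / 8 = 22.1108
Σ(R_m − R̄_m)² = 292.2988  ⇒  Var(R_m) = 292.2988 / 8 = 36.5374
β = Cov / Var(R_m) = 22.1108 / 36.5374 = 0.6052

0.605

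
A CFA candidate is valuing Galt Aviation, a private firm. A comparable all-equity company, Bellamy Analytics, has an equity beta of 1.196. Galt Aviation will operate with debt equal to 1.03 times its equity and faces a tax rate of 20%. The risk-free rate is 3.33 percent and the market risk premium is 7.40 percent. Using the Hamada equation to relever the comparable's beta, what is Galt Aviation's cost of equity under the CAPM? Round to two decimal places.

β_L = β_U × [1 + (1 − t)(D/E)] = 1.196 × [1 + (1 − 0.20) × 1.03]
    = 1.196 × [1 + 0.80 × 1.03] = 1.196 × 1.8240 = 2.1815
E(R) = R_f + β_L × MRP = 3.33% + 2.1815 × 7.40% = 19.47%

19.47%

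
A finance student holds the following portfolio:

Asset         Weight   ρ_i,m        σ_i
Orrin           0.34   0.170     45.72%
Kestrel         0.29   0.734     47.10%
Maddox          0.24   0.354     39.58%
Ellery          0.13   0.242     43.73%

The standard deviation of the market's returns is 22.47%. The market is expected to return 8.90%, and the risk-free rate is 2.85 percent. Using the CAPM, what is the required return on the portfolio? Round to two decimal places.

β_Orrin = 0.170 × 45.72% / 22.47% = 0.3459
β_Kestrel = 0.734 × 47.10% / 22.47% = 1.5386
β_Maddox = 0.354 × 39.58% / 22.47% = 0.6236
β_Ellery = 0.242 × 43.73% / 22.47% = 0.4710
β_P = Σ w_i β_i = 0.34×0.3459 + 0.29×1.5386 + 0.24×0.6236 + 0.13×0.4710 = 0.7747
MRP = 8.90% − 2.85% = 6.05%
E(R_P) = R_f + β_P × MRP = 2.85% + 0.7747 × 6.05% = 7.54%

7.54%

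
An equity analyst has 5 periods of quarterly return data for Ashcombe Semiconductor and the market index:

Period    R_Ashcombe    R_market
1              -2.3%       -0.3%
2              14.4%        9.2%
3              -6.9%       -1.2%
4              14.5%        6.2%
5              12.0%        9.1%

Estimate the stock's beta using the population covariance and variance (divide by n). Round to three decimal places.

1.916

Mean R_i = (-2.3 + 14.4 − 6.9 + 14.5 + 12.0) / 5 = 6.3400%
Mean R_m = (-0.3 + 9.2 − 1.2 + 6.2 + 9.1) / 5 = 4.6000%
Σ(R_i − R̄_i)(R_m − R̄_m) = 194.7300  ⇒  Cov = 194.7300 / 5 = 38.9460
Σ(R_m − R̄_m)² = 101.6200  ⇒  Var(R_m) = 101.6200 / 5 = 20.3240
β = Cov / Var(R_m) = 38.9460 / 20.3240 = 1.9163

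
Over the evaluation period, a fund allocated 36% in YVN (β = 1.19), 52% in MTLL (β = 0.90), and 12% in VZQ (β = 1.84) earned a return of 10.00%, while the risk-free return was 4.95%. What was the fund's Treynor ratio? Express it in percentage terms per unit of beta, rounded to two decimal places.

4.52%

β_P = 0.36×1.19 + 0.52×0.90 + 0.12×1.84 = 1.1172
Treynor = (R_P − R_f) / β_P = (10.00% − 4.95%) / 1.1172 = 5.05% / 1.1172 = 4.52%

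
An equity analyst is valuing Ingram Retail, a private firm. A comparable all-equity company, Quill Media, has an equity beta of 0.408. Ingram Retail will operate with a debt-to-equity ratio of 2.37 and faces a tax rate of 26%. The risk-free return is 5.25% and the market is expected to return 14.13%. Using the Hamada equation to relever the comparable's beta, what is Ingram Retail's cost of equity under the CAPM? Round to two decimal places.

15.23%

β_L = β_U × [1 + (1 − t)(D/E)] = 0.408 × [1 + (1 − 0.26) × 2.37]
    = 0.408 × [1 + 0.74 × 2.37] = 0.408 × 2.7538 = 1.1236
MRP = 14.13% − 5.25% = 8.88%
E(R) = R_f + β_L × MRP = 5.25% + 1.1236 × 8.88% = 15.23%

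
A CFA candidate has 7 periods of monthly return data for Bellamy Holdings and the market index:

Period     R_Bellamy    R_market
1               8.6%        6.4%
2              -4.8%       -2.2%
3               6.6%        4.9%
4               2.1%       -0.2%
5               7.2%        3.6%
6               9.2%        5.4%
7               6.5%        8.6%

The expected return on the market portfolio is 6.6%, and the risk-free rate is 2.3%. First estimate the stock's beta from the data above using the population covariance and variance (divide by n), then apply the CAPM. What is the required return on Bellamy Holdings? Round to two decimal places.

7.07%

Mean R_i = (8.6 − 4.8 + 6.6 + 2.1 + 7.2 + 9.2 + 6.5) / 7 = 5.0571%
Mean R_m = (6.4 − 2.2 + 4.9 − 0.2 + 3.6 + 5.4 + 8.6) / 7 = 3.7857%
Σ(R_i − R̄_i)(R_m − R̄_m) = 95.0057  ⇒  Cov = 95.0057 / 7 = 13.5722
Σ(R_m − R̄_m)² = 85.6086  ⇒  Var(R_m) = 85.6086 / 7 = 12.2298
β = Cov / Var(R_m) = 13.5722 / 12.2298 = 1.1098
MRP = 6.6% − 2.3% = 4.30%
E(R) = R_f + β × MRP = 2.3% + 1.1098 × 4.3% = 7.07%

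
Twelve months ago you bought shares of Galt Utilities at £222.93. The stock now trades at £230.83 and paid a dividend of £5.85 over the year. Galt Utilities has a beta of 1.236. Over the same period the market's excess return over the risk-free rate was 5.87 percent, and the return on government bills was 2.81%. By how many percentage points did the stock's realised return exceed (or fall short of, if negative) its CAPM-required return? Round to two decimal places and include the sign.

-3.90%

Realised HPR = (P1 + D1 − P0) / P0 = (230.83 + 5.85 − 222.93) / 222.93 = 13.75 / 222.93 = 6.1679%
CAPM required = R_f + β·MRP = 2.81% + 1.236 × 5.87% = 10.06532%
α = realised − required = 6.1679% − 10.06532% = -3.90%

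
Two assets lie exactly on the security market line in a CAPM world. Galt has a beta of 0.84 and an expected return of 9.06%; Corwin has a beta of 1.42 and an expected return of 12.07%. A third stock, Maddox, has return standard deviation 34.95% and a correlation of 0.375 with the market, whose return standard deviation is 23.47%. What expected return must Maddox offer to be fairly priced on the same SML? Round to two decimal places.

MRP = (12.07% − 9.06%) / (1.42 − 0.84) = 5.1897%
R_f = 9.06% − 0.84 × 5.1897% = 4.7007%
β_Maddox = ρ·σ_i/σ_m = 0.375 × 34.95 / 23.47 = 0.5584
E(R_Maddox) = R_f + β × MRP = 4.7007% + 0.5584 × 5.1897% = 7.60%

7.60%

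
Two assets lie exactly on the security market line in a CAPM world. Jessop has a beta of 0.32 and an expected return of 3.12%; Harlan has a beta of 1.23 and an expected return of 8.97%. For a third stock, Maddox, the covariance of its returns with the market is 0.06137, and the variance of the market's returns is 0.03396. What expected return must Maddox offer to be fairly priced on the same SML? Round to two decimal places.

12.68%

MRP = (8.97% − 3.12%) / (1.23 − 0.32) = 6.4286%
R_f = 3.12% − 0.32 × 6.4286% = 1.0628%
β_Maddox = Cov / Var(R_m) = 0.06137 / 0.03396 = 1.8071
E(R_Maddox) = R_f + β × MRP = 1.0628% + 1.8071 × 6.4286% = 12.68%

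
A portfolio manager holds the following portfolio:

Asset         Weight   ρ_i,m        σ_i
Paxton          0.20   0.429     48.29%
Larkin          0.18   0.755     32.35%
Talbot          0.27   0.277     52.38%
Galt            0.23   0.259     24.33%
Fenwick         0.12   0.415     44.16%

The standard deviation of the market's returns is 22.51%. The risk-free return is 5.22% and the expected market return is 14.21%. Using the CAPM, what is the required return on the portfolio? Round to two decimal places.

β_Paxton = 0.429 × 48.29% / 22.51% = 0.9203
β_Larkin = 0.755 × 32.35% / 22.51% = 1.0850
β_Talbot = 0.277 × 52.38% / 22.51% = 0.6446
β_Galt = 0.259 × 24.33% / 22.51% = 0.2799
β_Fenwick = 0.415 × 44.16% / 22.51% = 0.8141
β_P = Σ w_i β_i = 0.20×0.9203 + 0.18×1.0850 + 0.27×0.6446 + 0.23×0.2799 + 0.12×0.8141 = 0.7155
MRP = 14.21% − 5.22% = 8.99%
E(R_P) = R_f + β_P × MRP = 5.22% + 0.7155 × 8.99% = 11.65%

11.65%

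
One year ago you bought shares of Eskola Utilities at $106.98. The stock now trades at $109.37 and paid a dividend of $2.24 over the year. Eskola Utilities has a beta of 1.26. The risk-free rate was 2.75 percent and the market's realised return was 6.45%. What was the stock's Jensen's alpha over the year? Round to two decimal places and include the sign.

-3.08%

Realised HPR = (P1 + D1 − P0) / P0 = (109.37 + 2.24 − 106.98) / 106.98 = 4.63 / 106.98 = 4.3279%
MRP = 6.45% − 2.75% = 3.70%
CAPM required = R_f + β·MRP = 2.75% + 1.26 × 3.70% = 7.4120%
α = realised − required = 4.3279% − 7.4120% = -3.08%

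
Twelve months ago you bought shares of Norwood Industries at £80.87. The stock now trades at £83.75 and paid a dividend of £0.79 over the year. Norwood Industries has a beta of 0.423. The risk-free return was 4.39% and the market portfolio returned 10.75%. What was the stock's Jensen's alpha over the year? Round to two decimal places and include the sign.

-2.54%

Realised HPR = (P1 + D1 − P0) / P0 = (83.75 + 0.79 − 80.87) / 80.87 = 3.67 / 80.87 = 4.5381%
MRP = 10.75% − 4.39% = 6.36%
CAPM required = R_f + β·MRP = 4.39% + 0.423 × 6.36% = 7.08028%
α = realised − required = 4.5381% − 7.08028% = -2.54%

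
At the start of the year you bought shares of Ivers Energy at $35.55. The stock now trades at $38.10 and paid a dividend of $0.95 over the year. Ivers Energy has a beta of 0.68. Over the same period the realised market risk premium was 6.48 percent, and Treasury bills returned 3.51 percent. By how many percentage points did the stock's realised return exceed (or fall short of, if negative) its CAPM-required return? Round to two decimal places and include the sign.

+1.93%

Realised HPR = (P1 + D1 − P0) / P0 = (38.10 + 0.95 − 35.55) / 35.55 = 3.50 / 35.55 = 9.8453%
CAPM required = R_f + β·MRP = 3.51% + 0.68 × 6.48% = 7.9164%
α = realised − required = 9.8453% − 7.9164% = +1.93%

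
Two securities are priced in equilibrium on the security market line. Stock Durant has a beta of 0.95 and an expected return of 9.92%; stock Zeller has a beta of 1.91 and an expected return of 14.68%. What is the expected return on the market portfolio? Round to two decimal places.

Both satisfy E(R) = R_f + β·MRP, so the slope of the SML is
MRP = (14.68% − 9.92%) / (1.91 − 0.95) = 4.76% / 0.96 = 4.9583%
R_f = E(R_Durant) − β_Durant·MRP = 9.92% − 0.95 × 4.9583% = 5.2096%
E(R_m) = R_f + MRP = 5.2096% + 4.9583% = 10.17%

10.17%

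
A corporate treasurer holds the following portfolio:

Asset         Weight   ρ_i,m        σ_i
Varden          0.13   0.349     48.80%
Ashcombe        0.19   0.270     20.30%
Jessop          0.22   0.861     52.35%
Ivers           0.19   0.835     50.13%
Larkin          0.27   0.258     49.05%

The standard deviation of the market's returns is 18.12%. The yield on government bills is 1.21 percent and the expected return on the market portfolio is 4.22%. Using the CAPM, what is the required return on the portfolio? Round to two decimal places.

β_Varden = 0.349 × 48.80% / 18.12% = 0.9399
β_Ashcombe = 0.270 × 20.30% / 18.12% = 0.3025
β_Jessop = 0.861 × 52.35% / 18.12% = 2.4875
β_Ivers = 0.835 × 50.13% / 18.12% = 2.3101
β_Larkin = 0.258 × 49.05% / 18.12% = 0.6984
β_P = Σ w_i β_i = 0.13×0.9399 + 0.19×0.3025 + 0.22×2.4875 + 0.19×2.3101 + 0.27×0.6984 = 1.3544
MRP = 4.22% − 1.21% = 3.01%
E(R_P) = R_f + β_P × MRP = 1.21% + 1.3544 × 3.01% = 5.29%

5.29%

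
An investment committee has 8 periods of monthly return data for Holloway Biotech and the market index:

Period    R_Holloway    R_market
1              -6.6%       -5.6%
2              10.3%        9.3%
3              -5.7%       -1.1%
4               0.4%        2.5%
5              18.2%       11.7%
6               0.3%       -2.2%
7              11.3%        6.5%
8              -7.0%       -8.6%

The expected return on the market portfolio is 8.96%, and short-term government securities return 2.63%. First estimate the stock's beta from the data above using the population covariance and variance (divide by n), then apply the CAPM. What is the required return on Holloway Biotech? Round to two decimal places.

10.51%

Mean R_i = (-6.6 + 10.3 − 5.7 + 0.4 + 18.2 + 0.3 + 11.3 − 7.0) / 8 = 2.6500%
Mean R_m = (-5.6 + 9.3 − 1.1 + 2.5 + 11.7 − 2.2 + 6.5 − 8.6) / 8 = 1.5625%
Σ(R_i − R̄_i)(R_m − R̄_m) = 452.8250  ⇒  Cov = 452.8250 / 8 = 56.6031
Σ(R_m − R̄_m)² = 363.7188  ⇒  Var(R_m) = 363.7188 / 8 = 45.4649
β = Cov / Var(R_m) = 56.6031 / 45.4649 = 1.2450
MRP = 8.96% − 2.63% = 6.33%
E(R) = R_f + β × MRP = 2.63% + 1.2450 × 6.33% = 10.51%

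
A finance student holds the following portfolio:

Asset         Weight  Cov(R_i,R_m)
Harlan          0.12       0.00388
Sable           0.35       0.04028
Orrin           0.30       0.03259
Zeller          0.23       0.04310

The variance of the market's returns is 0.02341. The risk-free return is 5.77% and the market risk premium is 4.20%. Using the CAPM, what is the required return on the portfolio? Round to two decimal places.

β_Harlan = 0.00388 / 0.02341 = 0.1657
β_Sable = 0.04028 / 0.02341 = 1.7206
β_Orrin = 0.03259 / 0.02341 = 1.3921
β_Zeller = 0.04310 / 0.02341 = 1.8411
β_P = Σ w_i β_i = 0.12×0.1657 + 0.35×1.7206 + 0.30×1.3921 + 0.23×1.8411 = 1.4632
E(R_P) = R_f + β_P × MRP = 5.77% + 1.4632 × 4.20% = 11.92%

11.92%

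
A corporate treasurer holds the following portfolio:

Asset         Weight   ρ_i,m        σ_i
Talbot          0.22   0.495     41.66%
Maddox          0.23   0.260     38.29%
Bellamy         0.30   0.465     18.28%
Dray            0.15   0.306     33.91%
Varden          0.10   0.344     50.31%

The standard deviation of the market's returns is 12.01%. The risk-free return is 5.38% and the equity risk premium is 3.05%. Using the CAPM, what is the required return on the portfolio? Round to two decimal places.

β_Talbot = 0.495 × 41.66% / 12.01% = 1.7170
β_Maddox = 0.260 × 38.29% / 12.01% = 0.8289
β_Bellamy = 0.465 × 18.28% / 12.01% = 0.7078
β_Dray = 0.306 × 33.91% / 12.01% = 0.8640
β_Varden = 0.344 × 50.31% / 12.01% = 1.4410
β_P = Σ w_i β_i = 0.22×1.7170 + 0.23×0.8289 + 0.30×0.7078 + 0.15×0.8640 + 0.10×1.4410 = 1.0544
E(R_P) = R_f + β_P × MRP = 5.38% + 1.0544 × 3.05% = 8.60%

8.60%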